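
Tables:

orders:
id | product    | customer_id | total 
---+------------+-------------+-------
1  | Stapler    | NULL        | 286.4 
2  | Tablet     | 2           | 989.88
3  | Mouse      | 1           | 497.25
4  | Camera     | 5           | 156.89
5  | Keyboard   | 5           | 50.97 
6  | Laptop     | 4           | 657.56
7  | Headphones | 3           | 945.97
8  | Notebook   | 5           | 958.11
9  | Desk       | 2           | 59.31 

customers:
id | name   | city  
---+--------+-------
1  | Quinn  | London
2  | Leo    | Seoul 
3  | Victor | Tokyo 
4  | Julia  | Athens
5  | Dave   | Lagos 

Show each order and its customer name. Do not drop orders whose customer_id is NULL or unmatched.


LEFT JOIN keeps every row from orders (the left table); where customer_id has no match in customers, the customer columns become NULL. Walk through each order:
  - order 1 (Stapler): customer_id=NULL, no match -> kept with NULL
  - order 2 (Tablet): customer_id=2 -> matches Leo
  - order 3 (Mouse): customer_id=1 -> matches Quinn
  - order 4 (Camera): customer_id=5 -> matches Dave
  - order 5 (Keyboard): customer_id=5 -> matches Dave
  - order 6 (Laptop): customer_id=4 -> matches Julia
  - order 7 (Headphones): customer_id=3 -> matches Victor
  - order 8 (Notebook): customer_id=5 -> matches Dave
  - order 9 (Desk): customer_id=2 -> matches Leo
All 9 rows appear; 1 has NULL customer.

SQL:
SELECT a.product, b.name AS customer
FROM orders a
LEFT JOIN customers b ON a.customer_id = b.id

Result:
product    | customer
-----------+---------
Stapler    | NULL    
Tablet     | Leo     
Mouse      | Quinn   
Camera     | Dave    
Keyboard   | Dave    
Laptop     | Julia   
Headphones | Victor  
Notebook   | Dave    
Desk       | Leo     


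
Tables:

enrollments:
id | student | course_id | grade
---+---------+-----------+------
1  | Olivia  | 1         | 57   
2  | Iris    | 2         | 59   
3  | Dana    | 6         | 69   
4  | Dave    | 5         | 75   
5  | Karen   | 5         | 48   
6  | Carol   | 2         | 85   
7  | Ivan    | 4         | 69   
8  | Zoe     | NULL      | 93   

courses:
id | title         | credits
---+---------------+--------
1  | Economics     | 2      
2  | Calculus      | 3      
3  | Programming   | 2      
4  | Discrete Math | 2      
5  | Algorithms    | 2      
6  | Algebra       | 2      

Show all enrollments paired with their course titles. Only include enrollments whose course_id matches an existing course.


INNER JOIN keeps only enrollments rows whose course_id matches an id in courses. Walk through each enrollment:
  - enrollment 1 (Olivia): course_id=1 -> matches Economics
  - enrollment 2 (Iris): course_id=2 -> matches Calculus
  - enrollment 3 (Dana): course_id=6 -> matches Algebra
  - enrollment 4 (Dave): course_id=5 -> matches Algorithms
  - enrollment 5 (Karen): course_id=5 -> matches Algorithms
  - enrollment 6 (Carol): course_id=2 -> matches Calculus
  - enrollment 7 (Ivan): course_id=4 -> matches Discrete Math
  - enrollment 8 (Zoe): course_id=NULL, no match -> dropped
So 1 of 8 rows is dropped.

SQL:
SELECT a.student, b.title AS course
FROM enrollments a
INNER JOIN courses b ON a.course_id = b.id

Result:
student | course       
--------+--------------
Olivia  | Economics    
Iris    | Calculus     
Dana    | Algebra      
Dave    | Algorithms   
Karen   | Algorithms   
Carol   | Calculus     
Ivan    | Discrete Math


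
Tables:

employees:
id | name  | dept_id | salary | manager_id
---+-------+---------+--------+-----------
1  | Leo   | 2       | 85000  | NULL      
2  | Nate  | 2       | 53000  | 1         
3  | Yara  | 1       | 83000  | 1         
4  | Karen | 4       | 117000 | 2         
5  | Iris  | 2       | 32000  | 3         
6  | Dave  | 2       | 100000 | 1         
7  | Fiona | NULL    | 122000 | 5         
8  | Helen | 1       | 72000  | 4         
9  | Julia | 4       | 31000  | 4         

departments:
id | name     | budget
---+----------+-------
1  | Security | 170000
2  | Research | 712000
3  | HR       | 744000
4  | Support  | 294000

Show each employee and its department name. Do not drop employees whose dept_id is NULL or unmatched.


LEFT JOIN keeps every row from employees (the left table); where dept_id has no match in departments, the department columns become NULL. Walk through each employee:
  - employee 1 (Leo): dept_id=2 -> matches Research
  - employee 2 (Nate): dept_id=2 -> matches Research
  - employee 3 (Yara): dept_id=1 -> matches Security
  - employee 4 (Karen): dept_id=4 -> matches Support
  - employee 5 (Iris): dept_id=2 -> matches Research
  - employee 6 (Dave): dept_id=2 -> matches Research
  - employee 7 (Fiona): dept_id=NULL, no match -> kept with NULL
  - employee 8 (Helen): dept_id=1 -> matches Security
  - employee 9 (Julia): dept_id=4 -> matches Support
All 9 rows appear; 1 has NULL department.

SQL:
SELECT a.name, b.name AS department
FROM employees a
LEFT JOIN departments b ON a.dept_id = b.id

Result:
name  | department
------+-----------
Leo   | Research  
Nate  | Research  
Yara  | Security  
Karen | Support   
Iris  | Research  
Dave  | Research  
Fiona | NULL      
Helen | Security  
Julia | Support   


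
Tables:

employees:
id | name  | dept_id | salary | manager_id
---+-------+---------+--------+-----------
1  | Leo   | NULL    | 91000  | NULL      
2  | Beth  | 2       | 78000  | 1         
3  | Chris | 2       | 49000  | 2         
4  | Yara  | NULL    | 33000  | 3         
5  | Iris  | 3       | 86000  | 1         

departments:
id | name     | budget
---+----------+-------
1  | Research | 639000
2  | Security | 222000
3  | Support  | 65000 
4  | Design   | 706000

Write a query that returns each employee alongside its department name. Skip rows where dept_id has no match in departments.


INNER JOIN keeps only employees rows whose dept_id matches an id in departments. Walk through each employee:
  - employee 1 (Leo): dept_id=NULL, no match -> dropped
  - employee 2 (Beth): dept_id=2 -> matches Security
  - employee 3 (Chris): dept_id=2 -> matches Security
  - employee 4 (Yara): dept_id=NULL, no match -> dropped
  - employee 5 (Iris): dept_id=3 -> matches Support
So 2 of 5 rows are dropped.

SQL:
SELECT a.name, b.name AS department
FROM employees a
INNER JOIN departments b ON a.dept_id = b.id

Result:
name  | department
------+-----------
Beth  | Security  
Chris | Security  
Iris  | Support   


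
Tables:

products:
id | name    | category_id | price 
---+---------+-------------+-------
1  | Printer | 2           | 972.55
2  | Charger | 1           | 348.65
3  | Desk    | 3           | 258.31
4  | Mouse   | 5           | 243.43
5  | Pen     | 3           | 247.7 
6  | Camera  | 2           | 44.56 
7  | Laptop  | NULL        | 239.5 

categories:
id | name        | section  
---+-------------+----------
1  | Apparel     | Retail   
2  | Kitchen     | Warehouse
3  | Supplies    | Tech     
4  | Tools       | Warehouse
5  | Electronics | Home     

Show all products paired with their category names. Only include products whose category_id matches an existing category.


INNER JOIN keeps only products rows whose category_id matches an id in categories. Walk through each product:
  - product 1 (Printer): category_id=2 -> matches Kitchen
  - product 2 (Charger): category_id=1 -> matches Apparel
  - product 3 (Desk): category_id=3 -> matches Supplies
  - product 4 (Mouse): category_id=5 -> matches Electronics
  - product 5 (Pen): category_id=3 -> matches Supplies
  - product 6 (Camera): category_id=2 -> matches Kitchen
  - product 7 (Laptop): category_id=NULL, no match -> dropped
So 1 of 7 rows is dropped.

SQL:
SELECT a.name, b.name AS category
FROM products a
INNER JOIN categories b ON a.category_id = b.id

Result:
name    | category   
--------+------------
Printer | Kitchen    
Charger | Apparel    
Desk    | Supplies   
Mouse   | Electronics
Pen     | Supplies   
Camera  | Kitchen    


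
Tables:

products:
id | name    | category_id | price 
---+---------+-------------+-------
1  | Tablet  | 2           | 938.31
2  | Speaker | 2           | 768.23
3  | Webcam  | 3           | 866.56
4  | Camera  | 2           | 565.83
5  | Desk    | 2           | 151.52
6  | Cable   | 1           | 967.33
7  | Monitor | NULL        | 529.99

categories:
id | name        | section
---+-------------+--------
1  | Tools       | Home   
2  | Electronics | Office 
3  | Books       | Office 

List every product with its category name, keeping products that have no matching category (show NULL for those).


LEFT JOIN keeps every row from products (the left table); where category_id has no match in categories, the category columns become NULL. Walk through each product:
  - product 1 (Tablet): category_id=2 -> matches Electronics
  - product 2 (Speaker): category_id=2 -> matches Electronics
  - product 3 (Webcam): category_id=3 -> matches Books
  - product 4 (Camera): category_id=2 -> matches Electronics
  - product 5 (Desk): category_id=2 -> matches Electronics
  - product 6 (Cable): category_id=1 -> matches Tools
  - product 7 (Monitor): category_id=NULL, no match -> kept with NULL
All 7 rows appear; 1 has NULL category.

SQL:
SELECT a.name, b.name AS category
FROM products a
LEFT JOIN categories b ON a.category_id = b.id

Result:
name    | category   
--------+------------
Tablet  | Electronics
Speaker | Electronics
Webcam  | Books      
Camera  | Electronics
Desk    | Electronics
Cable   | Tools      
Monitor | NULL       


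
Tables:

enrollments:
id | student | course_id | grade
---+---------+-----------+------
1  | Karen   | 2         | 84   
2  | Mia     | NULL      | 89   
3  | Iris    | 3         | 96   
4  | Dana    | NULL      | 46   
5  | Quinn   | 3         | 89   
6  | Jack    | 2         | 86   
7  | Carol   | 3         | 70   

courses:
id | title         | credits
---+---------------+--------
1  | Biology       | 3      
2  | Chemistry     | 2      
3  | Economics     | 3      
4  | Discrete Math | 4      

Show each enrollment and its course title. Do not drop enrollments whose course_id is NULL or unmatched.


LEFT JOIN keeps every row from enrollments (the left table); where course_id has no match in courses, the course columns become NULL. Walk through each enrollment:
  - enrollment 1 (Karen): course_id=2 -> matches Chemistry
  - enrollment 2 (Mia): course_id=NULL, no match -> kept with NULL
  - enrollment 3 (Iris): course_id=3 -> matches Economics
  - enrollment 4 (Dana): course_id=NULL, no match -> kept with NULL
  - enrollment 5 (Quinn): course_id=3 -> matches Economics
  - enrollment 6 (Jack): course_id=2 -> matches Chemistry
  - enrollment 7 (Carol): course_id=3 -> matches Economics
All 7 rows appear; 2 have NULL course.

SQL:
SELECT a.student, b.title AS course
FROM enrollments a
LEFT JOIN courses b ON a.course_id = b.id

Result:
student | course   
--------+----------
Karen   | Chemistry
Mia     | NULL     
Iris    | Economics
Dana    | NULL     
Quinn   | Economics
Jack    | Chemistry
Carol   | Economics


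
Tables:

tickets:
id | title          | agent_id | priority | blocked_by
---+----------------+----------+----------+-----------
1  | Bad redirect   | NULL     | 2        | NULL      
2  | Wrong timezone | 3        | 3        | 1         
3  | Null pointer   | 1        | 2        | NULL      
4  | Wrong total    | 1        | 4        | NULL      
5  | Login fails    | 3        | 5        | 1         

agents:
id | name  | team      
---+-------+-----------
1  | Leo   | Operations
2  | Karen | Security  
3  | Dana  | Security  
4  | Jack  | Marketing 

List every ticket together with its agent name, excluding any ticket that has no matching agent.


INNER JOIN keeps only tickets rows whose agent_id matches an id in agents. Walk through each ticket:
  - ticket 1 (Bad redirect): agent_id=NULL, no match -> dropped
  - ticket 2 (Wrong timezone): agent_id=3 -> matches Dana
  - ticket 3 (Null pointer): agent_id=1 -> matches Leo
  - ticket 4 (Wrong total): agent_id=1 -> matches Leo
  - ticket 5 (Login fails): agent_id=3 -> matches Dana
So 1 of 5 rows is dropped.

SQL:
SELECT a.title, b.name AS agent
FROM tickets a
INNER JOIN agents b ON a.agent_id = b.id

Result:
title          | agent
---------------+------
Wrong timezone | Dana 
Null pointer   | Leo  
Wrong total    | Leo  
Login fails    | Dana 


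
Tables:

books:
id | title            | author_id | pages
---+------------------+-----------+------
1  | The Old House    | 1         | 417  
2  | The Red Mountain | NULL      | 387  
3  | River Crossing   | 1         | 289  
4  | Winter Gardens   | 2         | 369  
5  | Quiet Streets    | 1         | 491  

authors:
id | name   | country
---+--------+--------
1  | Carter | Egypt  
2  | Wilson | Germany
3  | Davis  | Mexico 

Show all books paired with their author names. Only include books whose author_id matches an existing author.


INNER JOIN keeps only books rows whose author_id matches an id in authors. Walk through each book:
  - book 1 (The Old House): author_id=1 -> matches Carter
  - book 2 (The Red Mountain): author_id=NULL, no match -> dropped
  - book 3 (River Crossing): author_id=1 -> matches Carter
  - book 4 (Winter Gardens): author_id=2 -> matches Wilson
  - book 5 (Quiet Streets): author_id=1 -> matches Carter
So 1 of 5 rows is dropped.

SQL:
SELECT a.title, b.name AS author
FROM books a
INNER JOIN authors b ON a.author_id = b.id

Result:
title          | author
---------------+-------
The Old House  | Carter
River Crossing | Carter
Winter Gardens | Wilson
Quiet Streets  | Carter


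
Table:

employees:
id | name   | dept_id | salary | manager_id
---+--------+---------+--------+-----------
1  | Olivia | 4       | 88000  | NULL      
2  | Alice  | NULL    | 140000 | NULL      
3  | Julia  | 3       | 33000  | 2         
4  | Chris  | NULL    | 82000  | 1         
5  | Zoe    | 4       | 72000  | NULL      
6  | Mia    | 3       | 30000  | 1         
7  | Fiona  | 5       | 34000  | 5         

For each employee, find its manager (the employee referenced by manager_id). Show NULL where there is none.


This is a self-join: employees is joined to a second copy of itself, matching each row's manager_id to another row's id. Use LEFT JOIN so rows with manager_id=NULL are kept.
  - employee 1 (Olivia): manager_id=NULL -> NULL
  - employee 2 (Alice): manager_id=NULL -> NULL
  - employee 3 (Julia): manager_id=2 -> Alice
  - employee 4 (Chris): manager_id=1 -> Olivia
  - employee 5 (Zoe): manager_id=NULL -> NULL
  - employee 6 (Mia): manager_id=1 -> Olivia
  - employee 7 (Fiona): manager_id=5 -> Zoe

SQL:
SELECT a.name AS item, b.name AS manager
FROM employees a
LEFT JOIN employees b ON a.manager_id = b.id

Result:
item   | manager
-------+--------
Olivia | NULL   
Alice  | NULL   
Julia  | Alice  
Chris  | Olivia 
Zoe    | NULL   
Mia    | Olivia 
Fiona  | Zoe    


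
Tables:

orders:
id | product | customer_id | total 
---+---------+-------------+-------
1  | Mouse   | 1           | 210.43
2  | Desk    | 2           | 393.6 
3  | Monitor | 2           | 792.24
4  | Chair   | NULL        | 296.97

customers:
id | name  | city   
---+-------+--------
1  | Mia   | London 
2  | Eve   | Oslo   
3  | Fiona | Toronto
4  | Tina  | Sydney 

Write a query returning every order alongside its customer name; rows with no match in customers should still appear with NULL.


LEFT JOIN keeps every row from orders (the left table); where customer_id has no match in customers, the customer columns become NULL. Walk through each order:
  - order 1 (Mouse): customer_id=1 -> matches Mia
  - order 2 (Desk): customer_id=2 -> matches Eve
  - order 3 (Monitor): customer_id=2 -> matches Eve
  - order 4 (Chair): customer_id=NULL, no match -> kept with NULL
All 4 rows appear; 1 has NULL customer.

SQL:
SELECT a.product, b.name AS customer
FROM orders a
LEFT JOIN customers b ON a.customer_id = b.id

Result:
product | customer
--------+---------
Mouse   | Mia     
Desk    | Eve     
Monitor | Eve     
Chair   | NULL    


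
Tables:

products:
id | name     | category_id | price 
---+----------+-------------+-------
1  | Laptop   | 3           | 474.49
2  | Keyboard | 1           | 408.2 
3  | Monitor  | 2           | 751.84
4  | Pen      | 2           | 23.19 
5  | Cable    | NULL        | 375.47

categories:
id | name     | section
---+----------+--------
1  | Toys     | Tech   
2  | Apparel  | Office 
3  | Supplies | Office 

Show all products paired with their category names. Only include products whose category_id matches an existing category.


INNER JOIN keeps only products rows whose category_id matches an id in categories. Walk through each product:
  - product 1 (Laptop): category_id=3 -> matches Supplies
  - product 2 (Keyboard): category_id=1 -> matches Toys
  - product 3 (Monitor): category_id=2 -> matches Apparel
  - product 4 (Pen): category_id=2 -> matches Apparel
  - product 5 (Cable): category_id=NULL, no match -> dropped
So 1 of 5 rows is dropped.

SQL:
SELECT a.name, b.name AS category
FROM products a
INNER JOIN categories b ON a.category_id = b.id

Result:
name     | category
---------+---------
Laptop   | Supplies
Keyboard | Toys    
Monitor  | Apparel 
Pen      | Apparel 


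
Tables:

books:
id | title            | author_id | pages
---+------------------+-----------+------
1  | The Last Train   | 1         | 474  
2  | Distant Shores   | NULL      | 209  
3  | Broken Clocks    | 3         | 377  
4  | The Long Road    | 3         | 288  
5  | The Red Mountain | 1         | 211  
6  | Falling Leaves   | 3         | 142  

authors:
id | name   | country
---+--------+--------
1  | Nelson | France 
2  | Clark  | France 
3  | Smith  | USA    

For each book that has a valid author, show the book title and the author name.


INNER JOIN keeps only books rows whose author_id matches an id in authors. Walk through each book:
  - book 1 (The Last Train): author_id=1 -> matches Nelson
  - book 2 (Distant Shores): author_id=NULL, no match -> dropped
  - book 3 (Broken Clocks): author_id=3 -> matches Smith
  - book 4 (The Long Road): author_id=3 -> matches Smith
  - book 5 (The Red Mountain): author_id=1 -> matches Nelson
  - book 6 (Falling Leaves): author_id=3 -> matches Smith
So 1 of 6 rows is dropped.

SQL:
SELECT a.title, b.name AS author
FROM books a
INNER JOIN authors b ON a.author_id = b.id

Result:
title            | author
-----------------+-------
The Last Train   | Nelson
Broken Clocks    | Smith 
The Long Road    | Smith 
The Red Mountain | Nelson
Falling Leaves   | Smith 


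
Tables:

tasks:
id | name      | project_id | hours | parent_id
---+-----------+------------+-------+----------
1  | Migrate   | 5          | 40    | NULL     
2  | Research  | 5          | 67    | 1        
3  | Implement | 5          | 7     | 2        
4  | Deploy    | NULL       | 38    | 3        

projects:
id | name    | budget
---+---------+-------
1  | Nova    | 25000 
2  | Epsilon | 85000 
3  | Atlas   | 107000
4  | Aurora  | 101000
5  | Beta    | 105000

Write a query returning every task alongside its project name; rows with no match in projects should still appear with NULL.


LEFT JOIN keeps every row from tasks (the left table); where project_id has no match in projects, the project columns become NULL. Walk through each task:
  - task 1 (Migrate): project_id=5 -> matches Beta
  - task 2 (Research): project_id=5 -> matches Beta
  - task 3 (Implement): project_id=5 -> matches Beta
  - task 4 (Deploy): project_id=NULL, no match -> kept with NULL
All 4 rows appear; 1 has NULL project.

SQL:
SELECT a.name, b.name AS project
FROM tasks a
LEFT JOIN projects b ON a.project_id = b.id

Result:
name      | project
----------+--------
Migrate   | Beta   
Research  | Beta   
Implement | Beta   
Deploy    | NULL   


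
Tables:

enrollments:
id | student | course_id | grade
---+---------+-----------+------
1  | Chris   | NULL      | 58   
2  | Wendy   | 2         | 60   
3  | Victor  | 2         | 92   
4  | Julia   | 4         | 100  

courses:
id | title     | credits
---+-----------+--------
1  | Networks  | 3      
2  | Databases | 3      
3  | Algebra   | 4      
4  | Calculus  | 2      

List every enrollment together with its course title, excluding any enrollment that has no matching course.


INNER JOIN keeps only enrollments rows whose course_id matches an id in courses. Walk through each enrollment:
  - enrollment 1 (Chris): course_id=NULL, no match -> dropped
  - enrollment 2 (Wendy): course_id=2 -> matches Databases
  - enrollment 3 (Victor): course_id=2 -> matches Databases
  - enrollment 4 (Julia): course_id=4 -> matches Calculus
So 1 of 4 rows is dropped.

SQL:
SELECT a.student, b.title AS course
FROM enrollments a
INNER JOIN courses b ON a.course_id = b.id

Result:
student | course   
--------+----------
Wendy   | Databases
Victor  | Databases
Julia   | Calculus 


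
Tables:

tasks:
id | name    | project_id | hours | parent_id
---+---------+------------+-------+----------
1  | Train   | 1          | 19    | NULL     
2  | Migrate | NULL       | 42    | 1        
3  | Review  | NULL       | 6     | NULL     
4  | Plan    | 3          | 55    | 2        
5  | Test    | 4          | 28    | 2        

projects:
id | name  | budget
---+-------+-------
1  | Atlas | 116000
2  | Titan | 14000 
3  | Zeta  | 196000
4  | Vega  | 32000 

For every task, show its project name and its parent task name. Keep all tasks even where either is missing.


Two LEFT JOINs from the same base table tasks: one to projects via project_id, one to tasks itself via parent_id. Both are LEFT so every task is preserved.
Match against projects:
  - task 1 (Train): project_id=1 -> matches Atlas
  - task 2 (Migrate): project_id=NULL, no match -> kept with NULL
  - task 3 (Review): project_id=NULL, no match -> kept with NULL
  - task 4 (Plan): project_id=3 -> matches Zeta
  - task 5 (Test): project_id=4 -> matches Vega
Match against tasks (self):
  - task 1 (Train): parent_id=NULL -> NULL
  - task 2 (Migrate): parent_id=1 -> Train
  - task 3 (Review): parent_id=NULL -> NULL
  - task 4 (Plan): parent_id=2 -> Migrate
  - task 5 (Test): parent_id=2 -> Migrate

SQL:
SELECT a.name, b.name AS project, c.name AS parent
FROM tasks a
LEFT JOIN projects b ON a.project_id = b.id
LEFT JOIN tasks c ON a.parent_id = c.id

Result:
name    | project | parent 
--------+---------+--------
Train   | Atlas   | NULL   
Migrate | NULL    | Train  
Review  | NULL    | NULL   
Plan    | Zeta    | Migrate
Test    | Vega    | Migrate


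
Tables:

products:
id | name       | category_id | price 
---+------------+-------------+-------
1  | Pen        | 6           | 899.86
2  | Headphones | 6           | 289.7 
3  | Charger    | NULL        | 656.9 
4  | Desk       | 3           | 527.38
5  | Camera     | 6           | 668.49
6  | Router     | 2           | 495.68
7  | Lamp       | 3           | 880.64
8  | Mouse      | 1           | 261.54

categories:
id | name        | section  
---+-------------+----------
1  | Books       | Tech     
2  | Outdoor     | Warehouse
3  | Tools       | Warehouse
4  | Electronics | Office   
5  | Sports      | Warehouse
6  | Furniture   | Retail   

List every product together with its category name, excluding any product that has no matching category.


INNER JOIN keeps only products rows whose category_id matches an id in categories. Walk through each product:
  - product 1 (Pen): category_id=6 -> matches Furniture
  - product 2 (Headphones): category_id=6 -> matches Furniture
  - product 3 (Charger): category_id=NULL, no match -> dropped
  - product 4 (Desk): category_id=3 -> matches Tools
  - product 5 (Camera): category_id=6 -> matches Furniture
  - product 6 (Router): category_id=2 -> matches Outdoor
  - product 7 (Lamp): category_id=3 -> matches Tools
  - product 8 (Mouse): category_id=1 -> matches Books
So 1 of 8 rows is dropped.

SQL:
SELECT a.name, b.name AS category
FROM products a
INNER JOIN categories b ON a.category_id = b.id

Result:
name       | category 
-----------+----------
Pen        | Furniture
Headphones | Furniture
Desk       | Tools    
Camera     | Furniture
Router     | Outdoor  
Lamp       | Tools    
Mouse      | Books    


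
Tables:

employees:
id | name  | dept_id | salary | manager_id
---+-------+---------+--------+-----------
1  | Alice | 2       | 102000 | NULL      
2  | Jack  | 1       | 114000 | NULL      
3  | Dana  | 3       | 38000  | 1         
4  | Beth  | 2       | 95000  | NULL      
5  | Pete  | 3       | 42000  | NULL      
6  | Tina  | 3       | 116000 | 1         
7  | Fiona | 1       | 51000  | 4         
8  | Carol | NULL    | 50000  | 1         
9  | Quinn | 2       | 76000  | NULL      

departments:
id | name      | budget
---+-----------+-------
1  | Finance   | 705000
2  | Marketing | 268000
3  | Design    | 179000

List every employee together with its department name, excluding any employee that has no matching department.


INNER JOIN keeps only employees rows whose dept_id matches an id in departments. Walk through each employee:
  - employee 1 (Alice): dept_id=2 -> matches Marketing
  - employee 2 (Jack): dept_id=1 -> matches Finance
  - employee 3 (Dana): dept_id=3 -> matches Design
  - employee 4 (Beth): dept_id=2 -> matches Marketing
  - employee 5 (Pete): dept_id=3 -> matches Design
  - employee 6 (Tina): dept_id=3 -> matches Design
  - employee 7 (Fiona): dept_id=1 -> matches Finance
  - employee 8 (Carol): dept_id=NULL, no match -> dropped
  - employee 9 (Quinn): dept_id=2 -> matches Marketing
So 1 of 9 rows is dropped.

SQL:
SELECT a.name, b.name AS department
FROM employees a
INNER JOIN departments b ON a.dept_id = b.id

Result:
name  | department
------+-----------
Alice | Marketing 
Jack  | Finance   
Dana  | Design    
Beth  | Marketing 
Pete  | Design    
Tina  | Design    
Fiona | Finance   
Quinn | Marketing 


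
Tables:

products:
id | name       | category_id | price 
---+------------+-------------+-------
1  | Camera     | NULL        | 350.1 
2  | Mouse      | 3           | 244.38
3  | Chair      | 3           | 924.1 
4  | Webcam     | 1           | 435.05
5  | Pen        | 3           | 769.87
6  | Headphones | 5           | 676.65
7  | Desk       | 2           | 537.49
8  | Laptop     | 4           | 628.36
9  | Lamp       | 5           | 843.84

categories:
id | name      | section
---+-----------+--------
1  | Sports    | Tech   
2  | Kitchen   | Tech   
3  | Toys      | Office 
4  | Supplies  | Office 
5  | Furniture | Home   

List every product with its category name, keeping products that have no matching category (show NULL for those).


LEFT JOIN keeps every row from products (the left table); where category_id has no match in categories, the category columns become NULL. Walk through each product:
  - product 1 (Camera): category_id=NULL, no match -> kept with NULL
  - product 2 (Mouse): category_id=3 -> matches Toys
  - product 3 (Chair): category_id=3 -> matches Toys
  - product 4 (Webcam): category_id=1 -> matches Sports
  - product 5 (Pen): category_id=3 -> matches Toys
  - product 6 (Headphones): category_id=5 -> matches Furniture
  - product 7 (Desk): category_id=2 -> matches Kitchen
  - product 8 (Laptop): category_id=4 -> matches Supplies
  - product 9 (Lamp): category_id=5 -> matches Furniture
All 9 rows appear; 1 has NULL category.

SQL:
SELECT a.name, b.name AS category
FROM products a
LEFT JOIN categories b ON a.category_id = b.id

Result:
name       | category 
-----------+----------
Camera     | NULL     
Mouse      | Toys     
Chair      | Toys     
Webcam     | Sports   
Pen        | Toys     
Headphones | Furniture
Desk       | Kitchen  
Laptop     | Supplies 
Lamp       | Furniture


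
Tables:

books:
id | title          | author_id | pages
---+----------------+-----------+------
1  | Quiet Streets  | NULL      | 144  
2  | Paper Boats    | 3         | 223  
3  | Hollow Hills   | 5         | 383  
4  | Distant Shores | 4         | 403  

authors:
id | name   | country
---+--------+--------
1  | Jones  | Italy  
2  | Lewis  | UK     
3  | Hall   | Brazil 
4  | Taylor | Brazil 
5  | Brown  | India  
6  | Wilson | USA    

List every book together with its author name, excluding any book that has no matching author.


INNER JOIN keeps only books rows whose author_id matches an id in authors. Walk through each book:
  - book 1 (Quiet Streets): author_id=NULL, no match -> dropped
  - book 2 (Paper Boats): author_id=3 -> matches Hall
  - book 3 (Hollow Hills): author_id=5 -> matches Brown
  - book 4 (Distant Shores): author_id=4 -> matches Taylor
So 1 of 4 rows is dropped.

SQL:
SELECT a.title, b.name AS author
FROM books a
INNER JOIN authors b ON a.author_id = b.id

Result:
title          | author
---------------+-------
Paper Boats    | Hall  
Hollow Hills   | Brown 
Distant Shores | Taylor


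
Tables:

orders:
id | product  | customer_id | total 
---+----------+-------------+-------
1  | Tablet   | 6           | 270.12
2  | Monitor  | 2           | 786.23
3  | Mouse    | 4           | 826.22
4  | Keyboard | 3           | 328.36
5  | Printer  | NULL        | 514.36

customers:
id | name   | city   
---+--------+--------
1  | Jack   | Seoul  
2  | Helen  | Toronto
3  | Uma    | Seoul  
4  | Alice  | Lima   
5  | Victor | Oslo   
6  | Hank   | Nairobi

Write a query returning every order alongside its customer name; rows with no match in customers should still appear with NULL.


LEFT JOIN keeps every row from orders (the left table); where customer_id has no match in customers, the customer columns become NULL. Walk through each order:
  - order 1 (Tablet): customer_id=6 -> matches Hank
  - order 2 (Monitor): customer_id=2 -> matches Helen
  - order 3 (Mouse): customer_id=4 -> matches Alice
  - order 4 (Keyboard): customer_id=3 -> matches Uma
  - order 5 (Printer): customer_id=NULL, no match -> kept with NULL
All 5 rows appear; 1 has NULL customer.

SQL:
SELECT a.product, b.name AS customer
FROM orders a
LEFT JOIN customers b ON a.customer_id = b.id

Result:
product  | customer
---------+---------
Tablet   | Hank    
Monitor  | Helen   
Mouse    | Alice   
Keyboard | Uma     
Printer  | NULL    


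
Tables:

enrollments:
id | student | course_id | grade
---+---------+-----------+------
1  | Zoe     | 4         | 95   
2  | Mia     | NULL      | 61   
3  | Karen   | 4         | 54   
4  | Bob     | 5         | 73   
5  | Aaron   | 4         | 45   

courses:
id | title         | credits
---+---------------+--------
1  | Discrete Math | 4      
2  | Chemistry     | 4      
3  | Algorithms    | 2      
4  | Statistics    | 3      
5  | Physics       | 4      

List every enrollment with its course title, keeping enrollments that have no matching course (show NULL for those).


LEFT JOIN keeps every row from enrollments (the left table); where course_id has no match in courses, the course columns become NULL. Walk through each enrollment:
  - enrollment 1 (Zoe): course_id=4 -> matches Statistics
  - enrollment 2 (Mia): course_id=NULL, no match -> kept with NULL
  - enrollment 3 (Karen): course_id=4 -> matches Statistics
  - enrollment 4 (Bob): course_id=5 -> matches Physics
  - enrollment 5 (Aaron): course_id=4 -> matches Statistics
All 5 rows appear; 1 has NULL course.

SQL:
SELECT a.student, b.title AS course
FROM enrollments a
LEFT JOIN courses b ON a.course_id = b.id

Result:
student | course    
--------+-----------
Zoe     | Statistics
Mia     | NULL      
Karen   | Statistics
Bob     | Physics   
Aaron   | Statistics


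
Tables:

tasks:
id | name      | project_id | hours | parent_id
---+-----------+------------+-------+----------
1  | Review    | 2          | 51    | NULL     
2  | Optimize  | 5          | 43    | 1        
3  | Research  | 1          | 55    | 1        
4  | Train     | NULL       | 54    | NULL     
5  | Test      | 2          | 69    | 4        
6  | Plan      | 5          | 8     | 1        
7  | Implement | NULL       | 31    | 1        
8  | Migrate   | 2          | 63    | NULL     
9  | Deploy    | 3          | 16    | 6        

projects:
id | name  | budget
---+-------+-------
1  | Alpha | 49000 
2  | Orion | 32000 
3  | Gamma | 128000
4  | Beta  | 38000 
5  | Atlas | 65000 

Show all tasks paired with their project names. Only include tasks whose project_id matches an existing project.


INNER JOIN keeps only tasks rows whose project_id matches an id in projects. Walk through each task:
  - task 1 (Review): project_id=2 -> matches Orion
  - task 2 (Optimize): project_id=5 -> matches Atlas
  - task 3 (Research): project_id=1 -> matches Alpha
  - task 4 (Train): project_id=NULL, no match -> dropped
  - task 5 (Test): project_id=2 -> matches Orion
  - task 6 (Plan): project_id=5 -> matches Atlas
  - task 7 (Implement): project_id=NULL, no match -> dropped
  - task 8 (Migrate): project_id=2 -> matches Orion
  - task 9 (Deploy): project_id=3 -> matches Gamma
So 2 of 9 rows are dropped.

SQL:
SELECT a.name, b.name AS project
FROM tasks a
INNER JOIN projects b ON a.project_id = b.id

Result:
name     | project
---------+--------
Review   | Orion  
Optimize | Atlas  
Research | Alpha  
Test     | Orion  
Plan     | Atlas  
Migrate  | Orion  
Deploy   | Gamma  


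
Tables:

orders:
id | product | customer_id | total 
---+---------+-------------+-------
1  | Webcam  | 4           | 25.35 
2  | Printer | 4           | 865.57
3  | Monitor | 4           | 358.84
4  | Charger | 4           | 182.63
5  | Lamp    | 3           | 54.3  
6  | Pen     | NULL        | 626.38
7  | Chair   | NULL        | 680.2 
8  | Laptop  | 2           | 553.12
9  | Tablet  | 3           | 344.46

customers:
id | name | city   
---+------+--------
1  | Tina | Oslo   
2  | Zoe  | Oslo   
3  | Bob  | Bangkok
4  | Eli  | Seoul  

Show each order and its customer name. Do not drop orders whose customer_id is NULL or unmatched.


LEFT JOIN keeps every row from orders (the left table); where customer_id has no match in customers, the customer columns become NULL. Walk through each order:
  - order 1 (Webcam): customer_id=4 -> matches Eli
  - order 2 (Printer): customer_id=4 -> matches Eli
  - order 3 (Monitor): customer_id=4 -> matches Eli
  - order 4 (Charger): customer_id=4 -> matches Eli
  - order 5 (Lamp): customer_id=3 -> matches Bob
  - order 6 (Pen): customer_id=NULL, no match -> kept with NULL
  - order 7 (Chair): customer_id=NULL, no match -> kept with NULL
  - order 8 (Laptop): customer_id=2 -> matches Zoe
  - order 9 (Tablet): customer_id=3 -> matches Bob
All 9 rows appear; 2 have NULL customer.

SQL:
SELECT a.product, b.name AS customer
FROM orders a
LEFT JOIN customers b ON a.customer_id = b.id

Result:
product | customer
--------+---------
Webcam  | Eli     
Printer | Eli     
Monitor | Eli     
Charger | Eli     
Lamp    | Bob     
Pen     | NULL    
Chair   | NULL    
Laptop  | Zoe     
Tablet  | Bob     


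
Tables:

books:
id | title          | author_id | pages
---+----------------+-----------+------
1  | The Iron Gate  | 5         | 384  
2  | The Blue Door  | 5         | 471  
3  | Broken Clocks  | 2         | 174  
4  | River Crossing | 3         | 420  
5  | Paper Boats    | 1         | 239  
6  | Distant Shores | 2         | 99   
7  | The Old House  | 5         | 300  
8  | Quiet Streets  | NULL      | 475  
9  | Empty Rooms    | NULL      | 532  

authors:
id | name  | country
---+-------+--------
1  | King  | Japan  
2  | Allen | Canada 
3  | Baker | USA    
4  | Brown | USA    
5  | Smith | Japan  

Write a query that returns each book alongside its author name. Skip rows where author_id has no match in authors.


INNER JOIN keeps only books rows whose author_id matches an id in authors. Walk through each book:
  - book 1 (The Iron Gate): author_id=5 -> matches Smith
  - book 2 (The Blue Door): author_id=5 -> matches Smith
  - book 3 (Broken Clocks): author_id=2 -> matches Allen
  - book 4 (River Crossing): author_id=3 -> matches Baker
  - book 5 (Paper Boats): author_id=1 -> matches King
  - book 6 (Distant Shores): author_id=2 -> matches Allen
  - book 7 (The Old House): author_id=5 -> matches Smith
  - book 8 (Quiet Streets): author_id=NULL, no match -> dropped
  - book 9 (Empty Rooms): author_id=NULL, no match -> dropped
So 2 of 9 rows are dropped.

SQL:
SELECT a.title, b.name AS author
FROM books a
INNER JOIN authors b ON a.author_id = b.id

Result:
title          | author
---------------+-------
The Iron Gate  | Smith 
The Blue Door  | Smith 
Broken Clocks  | Allen 
River Crossing | Baker 
Paper Boats    | King  
Distant Shores | Allen 
The Old House  | Smith 


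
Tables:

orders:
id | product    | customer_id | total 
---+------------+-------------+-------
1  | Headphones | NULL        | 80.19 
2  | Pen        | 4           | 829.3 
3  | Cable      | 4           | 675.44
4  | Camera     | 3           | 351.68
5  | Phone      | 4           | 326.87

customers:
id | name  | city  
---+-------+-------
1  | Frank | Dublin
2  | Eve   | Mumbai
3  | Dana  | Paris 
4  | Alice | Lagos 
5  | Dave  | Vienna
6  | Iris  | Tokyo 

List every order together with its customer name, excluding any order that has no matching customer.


INNER JOIN keeps only orders rows whose customer_id matches an id in customers. Walk through each order:
  - order 1 (Headphones): customer_id=NULL, no match -> dropped
  - order 2 (Pen): customer_id=4 -> matches Alice
  - order 3 (Cable): customer_id=4 -> matches Alice
  - order 4 (Camera): customer_id=3 -> matches Dana
  - order 5 (Phone): customer_id=4 -> matches Alice
So 1 of 5 rows is dropped.

SQL:
SELECT a.product, b.name AS customer
FROM orders a
INNER JOIN customers b ON a.customer_id = b.id

Result:
product | customer
--------+---------
Pen     | Alice   
Cable   | Alice   
Camera  | Dana    
Phone   | Alice   


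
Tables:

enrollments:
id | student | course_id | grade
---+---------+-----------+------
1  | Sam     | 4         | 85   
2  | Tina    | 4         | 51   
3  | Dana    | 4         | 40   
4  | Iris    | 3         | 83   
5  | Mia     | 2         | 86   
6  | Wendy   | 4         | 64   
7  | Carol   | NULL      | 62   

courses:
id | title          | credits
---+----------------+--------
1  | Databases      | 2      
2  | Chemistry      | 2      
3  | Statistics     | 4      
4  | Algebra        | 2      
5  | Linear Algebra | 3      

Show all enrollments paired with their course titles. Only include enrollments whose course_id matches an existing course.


INNER JOIN keeps only enrollments rows whose course_id matches an id in courses. Walk through each enrollment:
  - enrollment 1 (Sam): course_id=4 -> matches Algebra
  - enrollment 2 (Tina): course_id=4 -> matches Algebra
  - enrollment 3 (Dana): course_id=4 -> matches Algebra
  - enrollment 4 (Iris): course_id=3 -> matches Statistics
  - enrollment 5 (Mia): course_id=2 -> matches Chemistry
  - enrollment 6 (Wendy): course_id=4 -> matches Algebra
  - enrollment 7 (Carol): course_id=NULL, no match -> dropped
So 1 of 7 rows is dropped.

SQL:
SELECT a.student, b.title AS course
FROM enrollments a
INNER JOIN courses b ON a.course_id = b.id

Result:
student | course    
--------+-----------
Sam     | Algebra   
Tina    | Algebra   
Dana    | Algebra   
Iris    | Statistics
Mia     | Chemistry 
Wendy   | Algebra   


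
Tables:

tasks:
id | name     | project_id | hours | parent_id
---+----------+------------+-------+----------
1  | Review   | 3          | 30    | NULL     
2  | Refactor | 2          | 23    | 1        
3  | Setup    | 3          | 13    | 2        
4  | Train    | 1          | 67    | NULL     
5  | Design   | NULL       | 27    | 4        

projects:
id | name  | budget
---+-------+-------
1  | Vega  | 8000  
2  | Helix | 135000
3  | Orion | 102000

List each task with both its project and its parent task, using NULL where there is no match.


Two LEFT JOINs from the same base table tasks: one to projects via project_id, one to tasks itself via parent_id. Both are LEFT so every task is preserved.
Match against projects:
  - task 1 (Review): project_id=3 -> matches Orion
  - task 2 (Refactor): project_id=2 -> matches Helix
  - task 3 (Setup): project_id=3 -> matches Orion
  - task 4 (Train): project_id=1 -> matches Vega
  - task 5 (Design): project_id=NULL, no match -> kept with NULL
Match against tasks (self):
  - task 1 (Review): parent_id=NULL -> NULL
  - task 2 (Refactor): parent_id=1 -> Review
  - task 3 (Setup): parent_id=2 -> Refactor
  - task 4 (Train): parent_id=NULL -> NULL
  - task 5 (Design): parent_id=4 -> Train

SQL:
SELECT a.name, b.name AS project, c.name AS parent
FROM tasks a
LEFT JOIN projects b ON a.project_id = b.id
LEFT JOIN tasks c ON a.parent_id = c.id

Result:
name     | project | parent  
---------+---------+---------
Review   | Orion   | NULL    
Refactor | Helix   | Review  
Setup    | Orion   | Refactor
Train    | Vega    | NULL    
Design   | NULL    | Train   
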